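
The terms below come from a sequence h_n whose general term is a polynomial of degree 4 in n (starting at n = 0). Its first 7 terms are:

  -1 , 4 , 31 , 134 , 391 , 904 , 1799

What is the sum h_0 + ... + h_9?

20243

1st diffs: 5, 27, 103, 257, 513, 895.
2nd diffs: 22, 76, 154, 256, 382.
3rd diffs: 54, 78, 102, 126.
4th diffs: 24, 24, 24 (constant).
Newton forward-difference form: h_n = -1 + 5·C(n,1) + 22·C(n,2) + 54·C(n,3) + 24·C(n,4).
Continuing: 3226, 5359, 8396.
Summing n = 0..9 (10 terms) gives 20243.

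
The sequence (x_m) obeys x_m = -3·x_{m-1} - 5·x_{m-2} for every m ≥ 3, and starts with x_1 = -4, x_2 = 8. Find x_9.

x_3 = -4  x_4 = -28  x_5 = 104  x_6 = -172  x_7 = -4  x_8 = 872  x_9 = -2596.

-2596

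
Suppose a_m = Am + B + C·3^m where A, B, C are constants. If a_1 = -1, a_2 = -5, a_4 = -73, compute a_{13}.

Write the equations: A + B + 3C = -1; 2A + B + 9C = -5; 4A + B + 81C = -73.
Subtracting the first from the second: A + 6C = -4.
Subtracting the second from the third: 2A + 72C = -68.
Solving: C = -1, A = 2, then B = 0.
Hence a_{13} = 2·13 + 0 + (-1)·1594323 = -1594297.

-1594297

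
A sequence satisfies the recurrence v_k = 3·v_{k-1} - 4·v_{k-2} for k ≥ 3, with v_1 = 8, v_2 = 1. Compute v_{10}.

3061

Applying the relation repeatedly:
v_3 = -29, v_4 = -91, v_5 = -157, v_6 = -107, v_7 = 307, v_8 = 1349, v_9 = 2819, v_{10} = 3061.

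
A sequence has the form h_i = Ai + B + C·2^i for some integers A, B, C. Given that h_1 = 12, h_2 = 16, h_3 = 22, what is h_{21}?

2097202

At i = 1, 2, 3: A + B + 2C = 12; 2A + B + 4C = 16; 3A + B + 8C = 22.
Subtracting the first from the second: A + 2C = 4.
Subtracting the second from the third: A + 4C = 6.
Solving: C = 1, A = 2, then B = 8.
Hence h_{21} = 2·21 + 8 + 1·2097152 = 2097202.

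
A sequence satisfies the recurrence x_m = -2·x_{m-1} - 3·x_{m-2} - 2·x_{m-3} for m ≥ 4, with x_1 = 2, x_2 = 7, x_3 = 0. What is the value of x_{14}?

-333

Applying the relation repeatedly:
x_4 = -25; x_5 = 36; x_6 = 3; …; x_{11} = 24; x_{12} = 359; x_{13} = -396; x_{14} = -333.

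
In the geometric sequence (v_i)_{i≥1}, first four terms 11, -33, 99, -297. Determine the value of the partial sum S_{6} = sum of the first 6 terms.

-2002

Common ratio r = -3.
v_i = 11·(-3)^(i-1).
S = 11·((-3)^6 - 1)/(-3 - 1) = 11·(729 - 1)/(-4) = -2002.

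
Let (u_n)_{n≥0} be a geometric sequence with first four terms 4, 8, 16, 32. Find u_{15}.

Common ratio r = 2.
u_n = 4·2^(n-0).
u_{15} = 4·2^15 = 131072.

131072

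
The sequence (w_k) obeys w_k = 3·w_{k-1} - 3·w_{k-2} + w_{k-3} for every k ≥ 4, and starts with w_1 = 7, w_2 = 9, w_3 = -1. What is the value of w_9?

Compute successive terms:
w_4 = -23  w_5 = -57  w_6 = -103  w_7 = -161  w_8 = -231  w_9 = -313.

-313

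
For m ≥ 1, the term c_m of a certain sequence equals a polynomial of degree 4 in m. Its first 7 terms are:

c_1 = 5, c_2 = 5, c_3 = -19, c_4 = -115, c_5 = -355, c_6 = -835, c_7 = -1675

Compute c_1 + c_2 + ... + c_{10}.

-18958

1st diffs: 0, -24, -96, -240, -480, -840.
2nd diffs: -24, -72, -144, -240, -360.
3rd diffs: -48, -72, -96, -120.
4th diffs: -24, -24, -24 (constant).
Newton forward-difference form: c_m = 5 + (-24)·C(m-1,2) + (-48)·C(m-1,3) + (-24)·C(m-1,4).
Continuing: -3019, -5035, -7915.
Summing m = 1..10 (10 terms) gives -18958.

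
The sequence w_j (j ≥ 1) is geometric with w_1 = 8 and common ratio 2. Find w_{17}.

524288

w_j = 8·2^(j-1).
w_{17} = 8·2^16 = 524288.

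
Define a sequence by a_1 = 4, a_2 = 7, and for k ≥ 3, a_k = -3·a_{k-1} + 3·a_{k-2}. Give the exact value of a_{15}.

-106084809

Step forward from the initial values:
a_3 = -9; a_4 = 48; a_5 = -171; …; a_{12} = 1946673; a_{13} = -7380396; a_{14} = 27981207; a_{15} = -106084809.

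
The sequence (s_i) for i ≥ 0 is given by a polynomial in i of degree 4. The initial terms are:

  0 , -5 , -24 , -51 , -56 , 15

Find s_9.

1st diffs: -5, -19, -27, -5, 71.
2nd diffs: -14, -8, 22, 76.
3rd diffs: 6, 30, 54.
4th diffs: 24, 24 (constant).
Newton forward-difference form: s_i = (-5)·C(i,1) + (-14)·C(i,2) + 6·C(i,3) + 24·C(i,4).
At i = 9: i = 9, so s_9 = -45 - 504 + 504 + 3024 = 2979.

2979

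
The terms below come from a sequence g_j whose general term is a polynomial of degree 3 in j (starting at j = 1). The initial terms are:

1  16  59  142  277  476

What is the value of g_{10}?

1st diffs: 15, 43, 83, 135, 199.
2nd diffs: 28, 40, 52, 64.
3rd diffs: 12, 12, 12 (constant).
So g_j = 2j^3 + 2j^2 - 5j + 2.
Evaluating at j = 10 gives g_{10} = 2152.

2152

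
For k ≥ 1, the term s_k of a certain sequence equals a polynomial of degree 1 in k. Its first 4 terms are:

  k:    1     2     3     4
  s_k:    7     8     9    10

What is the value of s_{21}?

1st diffs: 1, 1, 1 (constant).
So s_k = k + 6.
Evaluating at k = 21 gives s_{21} = 27.

27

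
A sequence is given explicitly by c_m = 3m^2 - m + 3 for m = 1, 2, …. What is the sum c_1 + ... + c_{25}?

16325

Over m = 1..25: Σm = 325, Σm² = 5525.
Total = (3)·5525 + (-1)·325 + (3)·25 = 16325.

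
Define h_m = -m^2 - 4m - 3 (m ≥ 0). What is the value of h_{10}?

-143

h_{10} = -1·10^2 - 4·10 - 3 = -143.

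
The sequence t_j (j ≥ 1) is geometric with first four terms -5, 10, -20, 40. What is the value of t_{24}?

Common ratio r = -2.
t_j = (-5)·(-2)^(j-1).
t_{24} = (-5)·(-2)^23 = 41943040.

41943040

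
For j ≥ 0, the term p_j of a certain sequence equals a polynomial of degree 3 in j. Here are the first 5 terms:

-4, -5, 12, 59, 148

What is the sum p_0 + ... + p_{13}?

1st diffs: -1, 17, 47, 89.
2nd diffs: 18, 30, 42.
3rd diffs: 12, 12 (constant).
Newton forward-difference form: p_j = -4 + (-1)·C(j,1) + 18·C(j,2) + 12·C(j,3).
Continuing: …, 291, 500, 787, 1164, …, p_{13} = 4819.
Summing j = 0..13 (14 terms) gives 18417.

18417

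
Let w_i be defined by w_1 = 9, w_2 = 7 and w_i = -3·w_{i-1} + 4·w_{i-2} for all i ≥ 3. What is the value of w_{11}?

w_3 = 15  w_4 = -17  w_5 = 111  w_6 = -401  w_7 = 1647  w_8 = -6545  w_9 = 26223  w_{10} = -104849  w_{11} = 419439.
(Characteristic roots are 1 and -4.)

419439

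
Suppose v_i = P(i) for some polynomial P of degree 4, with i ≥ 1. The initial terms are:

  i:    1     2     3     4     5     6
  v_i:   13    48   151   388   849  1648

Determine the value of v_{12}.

1st diffs: 35, 103, 237, 461, 799.
2nd diffs: 68, 134, 224, 338.
3rd diffs: 66, 90, 114.
4th diffs: 24, 24 (constant).
So v_i = i^4 + i^3 + 3i^2 + 4i + 4.
Evaluating at i = 12 gives v_{12} = 22948.

22948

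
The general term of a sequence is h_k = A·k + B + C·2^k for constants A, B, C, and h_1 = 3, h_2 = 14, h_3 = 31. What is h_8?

800

At k = 1, 2, 3: A + B + 2C = 3; 2A + B + 4C = 14; 3A + B + 8C = 31.
Subtracting the first from the second: A + 2C = 11.
Subtracting the second from the third: A + 4C = 17.
Solving: C = 3, A = 5, then B = -8.
Hence h_8 = 5·8 + (-8) + 3·256 = 800.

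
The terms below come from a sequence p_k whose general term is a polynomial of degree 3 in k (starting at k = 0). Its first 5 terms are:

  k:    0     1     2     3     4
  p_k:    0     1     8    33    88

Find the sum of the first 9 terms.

2052

1st diffs: 1, 7, 25, 55.
2nd diffs: 6, 18, 30.
3rd diffs: 12, 12 (constant).
Newton forward-difference form: p_k = 1·C(k,1) + 6·C(k,2) + 12·C(k,3).
Continuing: 185, 336, 553, 848.
Summing k = 0..8 (9 terms) gives 2052.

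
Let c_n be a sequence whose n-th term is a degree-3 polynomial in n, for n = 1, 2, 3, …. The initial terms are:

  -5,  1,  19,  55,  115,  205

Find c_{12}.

1711

1st diffs: 6, 18, 36, 60, 90.
2nd diffs: 12, 18, 24, 30.
3rd diffs: 6, 6, 6 (constant).
Newton forward-difference form: c_n = -5 + 6·C(n-1,1) + 12·C(n-1,2) + 6·C(n-1,3).
At n = 12: n-1 = 11, so c_{12} = -5 + 66 + 660 + 990 = 1711.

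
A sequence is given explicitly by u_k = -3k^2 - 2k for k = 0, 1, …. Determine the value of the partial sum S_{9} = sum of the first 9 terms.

Over k = 0..8: Σk = 36, Σk² = 204.
Total = (-3)·204 + (-2)·36 = -684.

-684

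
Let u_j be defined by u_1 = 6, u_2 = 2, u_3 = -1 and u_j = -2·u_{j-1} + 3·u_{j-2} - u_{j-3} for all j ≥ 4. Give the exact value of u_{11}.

Iterate the recurrence:
u_4 = 2, u_5 = -9, u_6 = 25, u_7 = -79, u_8 = 242, u_9 = -746, u_{10} = 2297, u_{11} = -7074.

-7074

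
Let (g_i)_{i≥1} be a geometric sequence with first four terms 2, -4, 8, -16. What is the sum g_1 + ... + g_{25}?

Common ratio r = -2.
g_i = 2·(-2)^(i-1).
S = 2·((-2)^25 - 1)/(-2 - 1) = 2·(-33554432 - 1)/(-3) = 22369622.

22369622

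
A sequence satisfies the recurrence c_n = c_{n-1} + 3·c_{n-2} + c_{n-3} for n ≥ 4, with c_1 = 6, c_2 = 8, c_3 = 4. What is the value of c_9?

Iterate the recurrence:
c_4 = 34; c_5 = 54; c_6 = 160; c_7 = 356; c_8 = 890; c_9 = 2118.

2118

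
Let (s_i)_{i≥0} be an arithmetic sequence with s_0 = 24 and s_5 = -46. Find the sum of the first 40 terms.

Common difference d = (-46 - 24) / (5 - 0) = -14.
s_i = 24 + (i - 0)·(-14).
s_{39} = -522; S = 40·(24 + (-522))/2 = -9960.

-9960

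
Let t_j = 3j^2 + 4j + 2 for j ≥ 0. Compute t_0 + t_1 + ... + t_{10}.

Over j = 0..10: Σj = 55, Σj² = 385.
Total = (3)·385 + (4)·55 + (2)·11 = 1397.

1397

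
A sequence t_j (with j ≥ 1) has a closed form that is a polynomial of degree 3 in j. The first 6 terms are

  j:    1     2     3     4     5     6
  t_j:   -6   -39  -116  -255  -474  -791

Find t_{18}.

1st diffs: -33, -77, -139, -219, -317.
2nd diffs: -44, -62, -80, -98.
3rd diffs: -18, -18, -18 (constant).
So t_j = -3j^3 - 4j^2 + 1.
Evaluating at j = 18 gives t_{18} = -18791.

-18791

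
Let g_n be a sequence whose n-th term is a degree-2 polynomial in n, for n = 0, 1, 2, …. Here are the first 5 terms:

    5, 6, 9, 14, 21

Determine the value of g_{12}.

1st diffs: 1, 3, 5, 7.
2nd diffs: 2, 2, 2 (constant).
Newton forward-difference form: g_n = 5 + 1·C(n,1) + 2·C(n,2).
At n = 12: n = 12, so g_{12} = 5 + 12 + 132 = 149.

149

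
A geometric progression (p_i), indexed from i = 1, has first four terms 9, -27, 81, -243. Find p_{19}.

Common ratio r = -3.
p_i = 9·(-3)^(i-1).
p_{19} = 9·(-3)^18 = 3486784401.

3486784401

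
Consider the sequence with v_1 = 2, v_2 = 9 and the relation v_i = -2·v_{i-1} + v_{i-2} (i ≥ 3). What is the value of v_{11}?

Compute successive terms:
v_3 = -16;  v_4 = 41;  v_5 = -98;  v_6 = 237;  v_7 = -572;  v_8 = 1381;  v_9 = -3334;  v_{10} = 8049;  v_{11} = -19432.

-19432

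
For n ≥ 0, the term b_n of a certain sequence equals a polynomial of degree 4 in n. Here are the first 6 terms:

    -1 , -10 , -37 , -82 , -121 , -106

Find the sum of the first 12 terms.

1st diffs: -9, -27, -45, -39, 15.
2nd diffs: -18, -18, 6, 54.
3rd diffs: 0, 24, 48.
4th diffs: 24, 24 (constant).
So b_n = n^4 - 6n^3 + 2n^2 - 6n - 1.
Continuing: …, 35, 398, 1103, 2294, …, b_{11} = 6830.
Summing n = 0..11 (12 terms) gives 14442.

14442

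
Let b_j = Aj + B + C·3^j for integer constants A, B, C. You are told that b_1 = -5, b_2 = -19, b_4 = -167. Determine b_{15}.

-28697841

The three given values yield: A + B + 3C = -5; 2A + B + 9C = -19; 4A + B + 81C = -167.
Subtracting the first from the second: A + 6C = -14.
Subtracting the second from the third: 2A + 72C = -148.
Solving: C = -2, A = -2, then B = 3.
So b_j = -2·j + 3 + (-2)·3^j; at j=15 this is -28697841.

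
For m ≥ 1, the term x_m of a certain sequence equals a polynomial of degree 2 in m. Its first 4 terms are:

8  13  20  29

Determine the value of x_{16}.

1st diffs: 5, 7, 9.
2nd diffs: 2, 2 (constant).
Newton forward-difference form: x_m = 8 + 5·C(m-1,1) + 2·C(m-1,2).
At m = 16: m-1 = 15, so x_{16} = 8 + 75 + 210 = 293.

293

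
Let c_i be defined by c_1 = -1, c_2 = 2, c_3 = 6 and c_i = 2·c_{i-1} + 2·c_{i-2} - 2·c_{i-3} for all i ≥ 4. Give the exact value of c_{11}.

Compute successive terms:
c_4 = 18;  c_5 = 44;  c_6 = 112;  c_7 = 276;  c_8 = 688;  c_9 = 1704;  c_{10} = 4232;  c_{11} = 10496.

10496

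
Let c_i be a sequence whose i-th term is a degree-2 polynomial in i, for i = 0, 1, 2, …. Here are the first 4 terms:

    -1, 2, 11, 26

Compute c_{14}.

587

1st diffs: 3, 9, 15.
2nd diffs: 6, 6 (constant).
Newton forward-difference form: c_i = -1 + 3·C(i,1) + 6·C(i,2).
At i = 14: i = 14, so c_{14} = -1 + 42 + 546 = 587.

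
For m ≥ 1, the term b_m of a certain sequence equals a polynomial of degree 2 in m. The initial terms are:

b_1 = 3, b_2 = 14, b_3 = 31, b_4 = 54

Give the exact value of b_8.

206

1st diffs: 11, 17, 23.
2nd diffs: 6, 6 (constant).
So b_m = 3m^2 + 2m - 2.
Evaluating at m = 8 gives b_8 = 206.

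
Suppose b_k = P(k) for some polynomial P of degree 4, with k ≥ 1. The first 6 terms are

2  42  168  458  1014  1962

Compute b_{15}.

60804

1st diffs: 40, 126, 290, 556, 948.
2nd diffs: 86, 164, 266, 392.
3rd diffs: 78, 102, 126.
4th diffs: 24, 24 (constant).
Newton forward-difference form: b_k = 2 + 40·C(k-1,1) + 86·C(k-1,2) + 78·C(k-1,3) + 24·C(k-1,4).
At k = 15: k-1 = 14, so b_{15} = 2 + 560 + 7826 + 28392 + 24024 = 60804.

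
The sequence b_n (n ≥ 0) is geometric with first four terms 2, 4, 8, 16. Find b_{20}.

2097152

Common ratio r = 2.
b_n = 2·2^(n-0).
b_{20} = 2·2^20 = 2097152.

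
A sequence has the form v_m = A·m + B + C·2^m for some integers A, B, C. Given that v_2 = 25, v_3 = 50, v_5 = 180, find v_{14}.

Write the equations: 2A + B + 4C = 25; 3A + B + 8C = 50; 5A + B + 32C = 180.
Subtracting the first from the second: A + 4C = 25.
Subtracting the second from the third: 2A + 24C = 130.
Solving: C = 5, A = 5, then B = -5.
So v_m = 5·m + (-5) + 5·2^m; at m=14 this is 81985.

81985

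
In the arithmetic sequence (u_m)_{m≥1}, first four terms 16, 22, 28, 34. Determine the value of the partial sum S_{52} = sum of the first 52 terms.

8788

Common difference d = 6.
u_m = 16 + (m - 1)·6.
u_{52} = 322; S = 52·(16 + 322)/2 = 8788.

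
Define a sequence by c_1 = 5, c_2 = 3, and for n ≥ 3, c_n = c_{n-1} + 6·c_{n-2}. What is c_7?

Iterate the recurrence:
c_3 = 33; c_4 = 51; c_5 = 249; c_6 = 555; c_7 = 2049.
(Characteristic roots are 3 and -2.)

2049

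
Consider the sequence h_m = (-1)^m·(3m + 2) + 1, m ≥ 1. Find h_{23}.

(-1)^23 = -1; 3m + 2 at m=23 is 71; so h_{23} = -70.

-70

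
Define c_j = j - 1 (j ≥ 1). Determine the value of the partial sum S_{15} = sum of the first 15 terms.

105

Over j = 1..15: Σj = 120.
Total = (1)·120 + (-1)·15 = 105.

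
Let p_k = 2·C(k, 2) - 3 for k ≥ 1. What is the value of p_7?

39

C(7, 2) = 21, so p_7 = 39.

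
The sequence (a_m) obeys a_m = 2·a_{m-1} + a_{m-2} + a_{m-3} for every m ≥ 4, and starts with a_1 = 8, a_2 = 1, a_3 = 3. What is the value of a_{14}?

Compute successive terms:
a_4 = 15  a_5 = 34  a_6 = 86  …  a_{11} = 9283  a_{12} = 23642  a_{13} = 60212  a_{14} = 153349.

153349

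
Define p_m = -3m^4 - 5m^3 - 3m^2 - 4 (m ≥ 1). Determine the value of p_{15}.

-169429

p_{15} = -3·15^4 - 5·15^3 - 3·15^2 - 4 = -169429.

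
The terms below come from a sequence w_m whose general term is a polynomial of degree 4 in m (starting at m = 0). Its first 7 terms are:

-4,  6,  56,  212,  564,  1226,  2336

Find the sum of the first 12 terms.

1st diffs: 10, 50, 156, 352, 662, 1110.
2nd diffs: 40, 106, 196, 310, 448.
3rd diffs: 66, 90, 114, 138.
4th diffs: 24, 24, 24 (constant).
Newton forward-difference form: w_m = -4 + 10·C(m,1) + 40·C(m,2) + 66·C(m,3) + 24·C(m,4).
Continuing: …, 4056, 6572, 10094, 14856, …, w_{11} = 21116.
Summing m = 0..11 (12 terms) gives 61090.

61090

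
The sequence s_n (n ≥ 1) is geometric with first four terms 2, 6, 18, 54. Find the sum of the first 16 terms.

Common ratio r = 3.
s_n = 2·3^(n-1).
S = 2·(3^16 - 1)/(3 - 1) = 2·(43046721 - 1)/(2) = 43046720.

43046720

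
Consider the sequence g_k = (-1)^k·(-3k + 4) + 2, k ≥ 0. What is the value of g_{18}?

-48

(-1)^18 = 1; -3k + 4 at k=18 is -50; so g_{18} = -48.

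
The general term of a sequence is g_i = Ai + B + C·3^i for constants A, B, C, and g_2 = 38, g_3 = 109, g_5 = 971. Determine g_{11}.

The three given values yield: 2A + B + 9C = 38; 3A + B + 27C = 109; 5A + B + 243C = 971.
Subtracting the first from the second: A + 18C = 71.
Subtracting the second from the third: 2A + 216C = 862.
Solving: C = 4, A = -1, then B = 4.
Hence g_{11} = -1·11 + 4 + 4·177147 = 708581.

708581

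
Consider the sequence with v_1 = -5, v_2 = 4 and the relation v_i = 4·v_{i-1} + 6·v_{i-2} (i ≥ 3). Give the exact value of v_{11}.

-3849440

Iterate the recurrence:
v_3 = -14  v_4 = -32  v_5 = -212  v_6 = -1040  v_7 = -5432  v_8 = -27968  v_9 = -144464  v_{10} = -745664  v_{11} = -3849440.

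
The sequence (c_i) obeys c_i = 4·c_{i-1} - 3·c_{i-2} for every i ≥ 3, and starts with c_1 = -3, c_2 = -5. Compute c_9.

Step forward from the initial values:
c_3 = -11  c_4 = -29  c_5 = -83  c_6 = -245  c_7 = -731  c_8 = -2189  c_9 = -6563.
(Characteristic roots are 3 and 1.)

-6563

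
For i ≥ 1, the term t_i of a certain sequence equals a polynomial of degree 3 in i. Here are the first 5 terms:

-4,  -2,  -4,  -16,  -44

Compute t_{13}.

1st diffs: 2, -2, -12, -28.
2nd diffs: -4, -10, -16.
3rd diffs: -6, -6 (constant).
Newton forward-difference form: t_i = -4 + 2·C(i-1,1) + (-4)·C(i-1,2) + (-6)·C(i-1,3).
At i = 13: i-1 = 12, so t_{13} = -4 + 24 - 264 - 1320 = -1564.

-1564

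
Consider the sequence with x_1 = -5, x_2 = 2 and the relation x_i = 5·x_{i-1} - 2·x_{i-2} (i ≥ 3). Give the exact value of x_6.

Step forward from the initial values:
x_3 = 20; x_4 = 96; x_5 = 440; x_6 = 2008.

2008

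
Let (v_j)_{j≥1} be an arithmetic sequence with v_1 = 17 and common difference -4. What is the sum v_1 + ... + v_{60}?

-6060

v_j = 17 + (j - 1)·(-4).
v_{60} = -219; S = 60·(17 + (-219))/2 = -6060.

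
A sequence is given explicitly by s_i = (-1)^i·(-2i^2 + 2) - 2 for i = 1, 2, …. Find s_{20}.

(-1)^20 = 1; -2i^2 + 2 at i=20 is -798; so s_{20} = -800.

-800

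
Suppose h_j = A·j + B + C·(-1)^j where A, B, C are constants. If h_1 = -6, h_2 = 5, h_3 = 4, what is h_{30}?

145

Write the equations: A + B - C = -6; 2A + B + C = 5; 3A + B - C = 4.
Subtracting the first from the second: A + 2C = 11.
Subtracting the second from the third: A - 2C = -1.
Solving: C = 3, A = 5, then B = -8.
Hence h_{30} = 5·30 + (-8) + 3·1 = 145.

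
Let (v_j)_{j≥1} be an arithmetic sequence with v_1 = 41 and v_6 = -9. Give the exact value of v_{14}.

Common difference d = (-9 - 41) / (6 - 1) = -10.
v_j = 41 + (j - 1)·(-10).
v_{14} = 41 + 13·(-10) = -89.

-89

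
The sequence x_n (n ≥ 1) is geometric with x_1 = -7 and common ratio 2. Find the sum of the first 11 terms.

-14329

x_n = (-7)·2^(n-1).
S = (-7)·(2^11 - 1)/(2 - 1) = (-7)·(2048 - 1)/(1) = -14329.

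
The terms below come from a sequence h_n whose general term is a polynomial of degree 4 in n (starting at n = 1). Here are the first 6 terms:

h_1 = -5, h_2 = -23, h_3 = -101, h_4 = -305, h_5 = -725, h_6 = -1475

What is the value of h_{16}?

1st diffs: -18, -78, -204, -420, -750.
2nd diffs: -60, -126, -216, -330.
3rd diffs: -66, -90, -114.
4th diffs: -24, -24 (constant).
Newton forward-difference form: h_n = -5 + (-18)·C(n-1,1) + (-60)·C(n-1,2) + (-66)·C(n-1,3) + (-24)·C(n-1,4).
At n = 16: n-1 = 15, so h_{16} = -5 - 270 - 6300 - 30030 - 32760 = -69365.

-69365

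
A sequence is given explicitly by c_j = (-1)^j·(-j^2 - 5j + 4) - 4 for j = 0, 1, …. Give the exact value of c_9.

(-1)^9 = -1; -j^2 - 5j + 4 at j=9 is -122; so c_9 = 118.

118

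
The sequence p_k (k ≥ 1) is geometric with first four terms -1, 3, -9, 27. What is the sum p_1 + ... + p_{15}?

-3587227

Common ratio r = -3.
p_k = (-1)·(-3)^(k-1).
S = (-1)·((-3)^15 - 1)/(-3 - 1) = (-1)·(-14348907 - 1)/(-4) = -3587227.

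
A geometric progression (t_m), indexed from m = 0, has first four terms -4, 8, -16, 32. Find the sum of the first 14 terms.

21844

Common ratio r = -2.
t_m = (-4)·(-2)^(m-0).
S = (-4)·((-2)^14 - 1)/(-2 - 1) = (-4)·(16384 - 1)/(-3) = 21844.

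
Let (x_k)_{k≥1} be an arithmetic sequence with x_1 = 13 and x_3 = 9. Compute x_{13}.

Common difference d = (9 - 13) / (3 - 1) = -2.
x_k = 13 + (k - 1)·(-2).
x_{13} = 13 + 12·(-2) = -11.

-11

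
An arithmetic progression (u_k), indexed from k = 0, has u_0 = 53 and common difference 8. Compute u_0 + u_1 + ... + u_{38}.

7995

u_k = 53 + (k - 0)·8.
u_{38} = 357; S = 39·(53 + 357)/2 = 7995.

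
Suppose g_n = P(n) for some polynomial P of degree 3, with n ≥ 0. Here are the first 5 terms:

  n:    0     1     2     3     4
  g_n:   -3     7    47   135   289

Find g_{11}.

1st diffs: 10, 40, 88, 154.
2nd diffs: 30, 48, 66.
3rd diffs: 18, 18 (constant).
So g_n = 3n^3 + 6n^2 + n - 3.
Evaluating at n = 11 gives g_{11} = 4727.

4727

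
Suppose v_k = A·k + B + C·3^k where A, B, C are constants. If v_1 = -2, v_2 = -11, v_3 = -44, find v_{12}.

-1062845

At k = 1, 2, 3: A + B + 3C = -2; 2A + B + 9C = -11; 3A + B + 27C = -44.
Subtracting the first from the second: A + 6C = -9.
Subtracting the second from the third: A + 18C = -33.
Solving: C = -2, A = 3, then B = 1.
Hence v_{12} = 3·12 + 1 + (-2)·531441 = -1062845.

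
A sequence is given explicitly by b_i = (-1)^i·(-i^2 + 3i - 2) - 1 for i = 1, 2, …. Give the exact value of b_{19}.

305

(-1)^19 = -1; -i^2 + 3i - 2 at i=19 is -306; so b_{19} = 305.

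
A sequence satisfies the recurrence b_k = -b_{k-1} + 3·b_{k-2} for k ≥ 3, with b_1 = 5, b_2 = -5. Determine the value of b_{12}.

-30800

b_3 = 20;  b_4 = -35;  b_5 = 95;  b_6 = -200;  b_7 = 485;  b_8 = -1085;  b_9 = 2540;  b_{10} = -5795;  b_{11} = 13415;  b_{12} = -30800.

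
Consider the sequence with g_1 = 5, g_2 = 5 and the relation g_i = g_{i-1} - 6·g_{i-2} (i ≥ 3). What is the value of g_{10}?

Compute successive terms:
g_3 = -25;  g_4 = -55;  g_5 = 95;  g_6 = 425;  g_7 = -145;  g_8 = -2695;  g_9 = -1825;  g_{10} = 14345.

14345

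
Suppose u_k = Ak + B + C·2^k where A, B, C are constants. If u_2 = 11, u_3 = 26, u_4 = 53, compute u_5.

Write the equations: 2A + B + 4C = 11; 3A + B + 8C = 26; 4A + B + 16C = 53.
Subtracting the first from the second: A + 4C = 15.
Subtracting the second from the third: A + 8C = 27.
Solving: C = 3, A = 3, then B = -7.
Hence u_5 = 3·5 + (-7) + 3·32 = 104.

104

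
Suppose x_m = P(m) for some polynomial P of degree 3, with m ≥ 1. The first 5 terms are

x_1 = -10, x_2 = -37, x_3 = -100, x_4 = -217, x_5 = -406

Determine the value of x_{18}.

1st diffs: -27, -63, -117, -189.
2nd diffs: -36, -54, -72.
3rd diffs: -18, -18 (constant).
Newton forward-difference form: x_m = -10 + (-27)·C(m-1,1) + (-36)·C(m-1,2) + (-18)·C(m-1,3).
At m = 18: m-1 = 17, so x_{18} = -10 - 459 - 4896 - 12240 = -17605.

-17605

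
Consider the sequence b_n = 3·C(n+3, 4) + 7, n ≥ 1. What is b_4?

112

C(7, 4) = 35, so b_4 = 112.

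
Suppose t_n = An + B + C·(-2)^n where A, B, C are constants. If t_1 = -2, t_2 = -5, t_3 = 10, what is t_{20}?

The three given values yield: A + B - 2C = -2; 2A + B + 4C = -5; 3A + B - 8C = 10.
Subtracting the first from the second: A + 6C = -3.
Subtracting the second from the third: A - 12C = 15.
Solving: C = -1, A = 3, then B = -7.
Therefore t_{20} = 60 + (-7) + (-1)·1048576 = -1048523.

-1048523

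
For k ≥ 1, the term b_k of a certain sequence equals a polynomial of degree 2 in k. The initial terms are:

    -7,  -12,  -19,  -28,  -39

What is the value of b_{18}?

1st diffs: -5, -7, -9, -11.
2nd diffs: -2, -2, -2 (constant).
Newton forward-difference form: b_k = -7 + (-5)·C(k-1,1) + (-2)·C(k-1,2).
At k = 18: k-1 = 17, so b_{18} = -7 - 85 - 272 = -364.

-364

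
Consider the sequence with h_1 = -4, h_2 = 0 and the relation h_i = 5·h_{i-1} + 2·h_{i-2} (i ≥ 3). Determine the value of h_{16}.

Iterate the recurrence:
h_3 = -8;  h_4 = -40;  h_5 = -216;  …;  h_{13} = -149823256;  h_{14} = -804892680;  h_{15} = -4324109912;  h_{16} = -23230334920.

-23230334920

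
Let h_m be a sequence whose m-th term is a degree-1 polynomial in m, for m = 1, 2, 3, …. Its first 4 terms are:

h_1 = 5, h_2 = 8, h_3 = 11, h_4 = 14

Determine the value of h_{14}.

44

1st diffs: 3, 3, 3 (constant).
So h_m = 3m + 2.
Evaluating at m = 14 gives h_{14} = 44.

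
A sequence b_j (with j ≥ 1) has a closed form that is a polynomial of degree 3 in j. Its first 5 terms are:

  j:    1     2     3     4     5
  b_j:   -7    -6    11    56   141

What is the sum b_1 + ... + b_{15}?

23660

1st diffs: 1, 17, 45, 85.
2nd diffs: 16, 28, 40.
3rd diffs: 12, 12 (constant).
So b_j = 2j^3 - 4j^2 - j - 4.
Continuing: …, 278, 479, 756, 1121, …, b_{15} = 5831.
Summing j = 1..15 (15 terms) gives 23660.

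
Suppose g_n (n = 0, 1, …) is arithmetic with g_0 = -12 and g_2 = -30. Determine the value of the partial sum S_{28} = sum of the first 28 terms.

-3738

Common difference d = (-30 - (-12)) / (2 - 0) = -9.
g_n = -12 + (n - 0)·(-9).
g_{27} = -255; S = 28·(-12 + (-255))/2 = -3738.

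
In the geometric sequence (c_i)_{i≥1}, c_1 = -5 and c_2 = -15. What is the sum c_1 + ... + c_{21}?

Common ratio r = 3.
c_i = (-5)·3^(i-1).
S = (-5)·(3^21 - 1)/(3 - 1) = (-5)·(10460353203 - 1)/(2) = -26150883005.

-26150883005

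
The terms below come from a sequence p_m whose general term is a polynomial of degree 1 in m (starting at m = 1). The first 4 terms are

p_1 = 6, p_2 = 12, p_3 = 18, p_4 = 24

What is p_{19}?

1st diffs: 6, 6, 6 (constant).
So p_m = 6m.
Evaluating at m = 19 gives p_{19} = 114.

114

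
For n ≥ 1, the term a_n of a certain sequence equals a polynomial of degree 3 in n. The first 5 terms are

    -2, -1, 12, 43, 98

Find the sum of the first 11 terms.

3993

1st diffs: 1, 13, 31, 55.
2nd diffs: 12, 18, 24.
3rd diffs: 6, 6 (constant).
Newton forward-difference form: a_n = -2 + 1·C(n-1,1) + 12·C(n-1,2) + 6·C(n-1,3).
Continuing: …, 183, 304, 467, 678, …, a_{11} = 1268.
Summing n = 1..11 (11 terms) gives 3993.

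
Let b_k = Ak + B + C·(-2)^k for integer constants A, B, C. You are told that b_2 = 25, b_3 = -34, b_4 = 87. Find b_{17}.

-655340

At k = 2, 3, 4: 2A + B + 4C = 25; 3A + B - 8C = -34; 4A + B + 16C = 87.
Subtracting the first from the second: A - 12C = -59.
Subtracting the second from the third: A + 24C = 121.
Solving: C = 5, A = 1, then B = 3.
Hence b_{17} = 1·17 + 3 + 5·(-131072) = -655340.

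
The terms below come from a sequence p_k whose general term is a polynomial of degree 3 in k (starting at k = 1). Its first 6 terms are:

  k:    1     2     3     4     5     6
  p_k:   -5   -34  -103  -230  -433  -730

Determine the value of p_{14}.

1st diffs: -29, -69, -127, -203, -297.
2nd diffs: -40, -58, -76, -94.
3rd diffs: -18, -18, -18 (constant).
Newton forward-difference form: p_k = -5 + (-29)·C(k-1,1) + (-40)·C(k-1,2) + (-18)·C(k-1,3).
At k = 14: k-1 = 13, so p_{14} = -5 - 377 - 3120 - 5148 = -8650.

-8650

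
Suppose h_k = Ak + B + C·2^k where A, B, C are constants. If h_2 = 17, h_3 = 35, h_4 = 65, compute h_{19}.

Plug in k = 2, 3, 4: 2A + B + 4C = 17; 3A + B + 8C = 35; 4A + B + 16C = 65.
Subtracting the first from the second: A + 4C = 18.
Subtracting the second from the third: A + 8C = 30.
Solving: C = 3, A = 6, then B = -7.
So h_k = 6·k + (-7) + 3·2^k; at k=19 this is 1572971.

1572971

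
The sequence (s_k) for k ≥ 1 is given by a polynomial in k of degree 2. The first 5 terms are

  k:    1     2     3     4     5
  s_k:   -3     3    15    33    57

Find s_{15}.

1st diffs: 6, 12, 18, 24.
2nd diffs: 6, 6, 6 (constant).
Newton forward-difference form: s_k = -3 + 6·C(k-1,1) + 6·C(k-1,2).
At k = 15: k-1 = 14, so s_{15} = -3 + 84 + 546 = 627.

627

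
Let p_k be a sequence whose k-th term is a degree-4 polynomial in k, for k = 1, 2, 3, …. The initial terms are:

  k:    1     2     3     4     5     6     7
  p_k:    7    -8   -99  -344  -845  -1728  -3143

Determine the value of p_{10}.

1st diffs: -15, -91, -245, -501, -883, -1415.
2nd diffs: -76, -154, -256, -382, -532.
3rd diffs: -78, -102, -126, -150.
4th diffs: -24, -24, -24 (constant).
Newton forward-difference form: p_k = 7 + (-15)·C(k-1,1) + (-76)·C(k-1,2) + (-78)·C(k-1,3) + (-24)·C(k-1,4).
At k = 10: k-1 = 9, so p_{10} = 7 - 135 - 2736 - 6552 - 3024 = -12440.

-12440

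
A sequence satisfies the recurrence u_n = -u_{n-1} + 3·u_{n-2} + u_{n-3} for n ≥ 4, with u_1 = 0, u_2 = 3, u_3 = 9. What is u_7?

Step forward from the initial values:
u_4 = 0;  u_5 = 30;  u_6 = -21;  u_7 = 111.

111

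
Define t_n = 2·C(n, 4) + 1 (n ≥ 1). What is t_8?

C(8, 4) = 70, so t_8 = 141.

141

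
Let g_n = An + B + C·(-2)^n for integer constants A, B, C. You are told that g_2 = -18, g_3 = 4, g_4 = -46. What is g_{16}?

Write the equations: 2A + B + 4C = -18; 3A + B - 8C = 4; 4A + B + 16C = -46.
Subtracting the first from the second: A - 12C = 22.
Subtracting the second from the third: A + 24C = -50.
Solving: C = -2, A = -2, then B = -6.
Therefore g_{16} = -32 + (-6) + (-2)·65536 = -131110.

-131110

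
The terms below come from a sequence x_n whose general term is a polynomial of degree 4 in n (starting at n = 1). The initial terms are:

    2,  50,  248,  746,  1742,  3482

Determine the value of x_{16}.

150242

1st diffs: 48, 198, 498, 996, 1740.
2nd diffs: 150, 300, 498, 744.
3rd diffs: 150, 198, 246.
4th diffs: 48, 48 (constant).
So x_n = 2n^4 + 5n^3 - 5n^2 - 2n + 2.
Evaluating at n = 16 gives x_{16} = 150242.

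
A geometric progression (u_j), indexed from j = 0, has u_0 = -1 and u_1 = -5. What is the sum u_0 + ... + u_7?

Common ratio r = 5.
u_j = (-1)·5^(j-0).
S = (-1)·(5^8 - 1)/(5 - 1) = (-1)·(390625 - 1)/(4) = -97656.

-97656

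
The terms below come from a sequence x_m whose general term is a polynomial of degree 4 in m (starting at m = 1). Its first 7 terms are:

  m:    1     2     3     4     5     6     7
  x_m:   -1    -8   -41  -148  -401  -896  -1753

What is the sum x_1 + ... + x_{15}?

1st diffs: -7, -33, -107, -253, -495, -857.
2nd diffs: -26, -74, -146, -242, -362.
3rd diffs: -48, -72, -96, -120.
4th diffs: -24, -24, -24 (constant).
Newton forward-difference form: x_m = -1 + (-7)·C(m-1,1) + (-26)·C(m-1,2) + (-48)·C(m-1,3) + (-24)·C(m-1,4).
Continuing: …, -3116, -5153, -8056, -12041, …, x_{15} = -43961.
Summing m = 1..15 (15 terms) gives -150172.

-150172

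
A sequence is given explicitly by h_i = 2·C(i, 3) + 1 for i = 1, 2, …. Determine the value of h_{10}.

C(10, 3) = 120, so h_{10} = 241.

241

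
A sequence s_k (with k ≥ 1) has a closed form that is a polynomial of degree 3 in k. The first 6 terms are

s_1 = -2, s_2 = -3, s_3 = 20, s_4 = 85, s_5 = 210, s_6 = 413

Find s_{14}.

7005

1st diffs: -1, 23, 65, 125, 203.
2nd diffs: 24, 42, 60, 78.
3rd diffs: 18, 18, 18 (constant).
So s_k = 3k^3 - 6k^2 - 4k + 5.
Evaluating at k = 14 gives s_{14} = 7005.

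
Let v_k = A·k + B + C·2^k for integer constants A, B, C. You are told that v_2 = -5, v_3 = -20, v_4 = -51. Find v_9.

Write the equations: 2A + B + 4C = -5; 3A + B + 8C = -20; 4A + B + 16C = -51.
Subtracting the first from the second: A + 4C = -15.
Subtracting the second from the third: A + 8C = -31.
Solving: C = -4, A = 1, then B = 9.
Hence v_9 = 1·9 + 9 + (-4)·512 = -2030.

-2030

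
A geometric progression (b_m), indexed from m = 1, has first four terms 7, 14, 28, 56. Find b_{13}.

Common ratio r = 2.
b_m = 7·2^(m-1).
b_{13} = 7·2^12 = 28672.

28672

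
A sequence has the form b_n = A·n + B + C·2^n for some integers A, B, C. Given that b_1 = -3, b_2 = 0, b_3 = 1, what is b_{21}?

-2097053

The three given values yield: A + B + 2C = -3; 2A + B + 4C = 0; 3A + B + 8C = 1.
Subtracting the first from the second: A + 2C = 3.
Subtracting the second from the third: A + 4C = 1.
Solving: C = -1, A = 5, then B = -6.
Hence b_{21} = 5·21 + (-6) + (-1)·2097152 = -2097053.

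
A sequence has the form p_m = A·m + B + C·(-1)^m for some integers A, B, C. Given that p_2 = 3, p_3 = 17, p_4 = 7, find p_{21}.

The three given values yield: 2A + B + C = 3; 3A + B - C = 17; 4A + B + C = 7.
Subtracting the first from the second: A - 2C = 14.
Subtracting the second from the third: A + 2C = -10.
Solving: C = -6, A = 2, then B = 5.
Therefore p_{21} = 42 + 5 + (-6)·(-1) = 53.

53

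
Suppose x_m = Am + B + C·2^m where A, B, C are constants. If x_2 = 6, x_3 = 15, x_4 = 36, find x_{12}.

12252

Plug in m = 2, 3, 4: 2A + B + 4C = 6; 3A + B + 8C = 15; 4A + B + 16C = 36.
Subtracting the first from the second: A + 4C = 9.
Subtracting the second from the third: A + 8C = 21.
Solving: C = 3, A = -3, then B = 0.
Therefore x_{12} = -36 + 0 + 3·4096 = 12252.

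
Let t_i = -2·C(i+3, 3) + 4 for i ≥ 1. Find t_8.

C(11, 3) = 165, so t_8 = -326.

-326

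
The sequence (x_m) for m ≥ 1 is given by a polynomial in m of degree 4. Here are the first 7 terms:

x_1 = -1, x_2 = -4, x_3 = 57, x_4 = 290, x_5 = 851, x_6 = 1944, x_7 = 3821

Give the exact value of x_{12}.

37146

1st diffs: -3, 61, 233, 561, 1093, 1877.
2nd diffs: 64, 172, 328, 532, 784.
3rd diffs: 108, 156, 204, 252.
4th diffs: 48, 48, 48 (constant).
Newton forward-difference form: x_m = -1 + (-3)·C(m-1,1) + 64·C(m-1,2) + 108·C(m-1,3) + 48·C(m-1,4).
At m = 12: m-1 = 11, so x_{12} = -1 - 33 + 3520 + 17820 + 15840 = 37146.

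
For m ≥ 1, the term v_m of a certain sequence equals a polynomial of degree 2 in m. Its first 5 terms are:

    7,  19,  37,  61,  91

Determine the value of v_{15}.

721

1st diffs: 12, 18, 24, 30.
2nd diffs: 6, 6, 6 (constant).
So v_m = 3m^2 + 3m + 1.
Evaluating at m = 15 gives v_{15} = 721.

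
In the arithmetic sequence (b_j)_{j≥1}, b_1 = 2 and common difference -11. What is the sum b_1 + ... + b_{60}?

b_j = 2 + (j - 1)·(-11).
b_{60} = -647; S = 60·(2 + (-647))/2 = -19350.

-19350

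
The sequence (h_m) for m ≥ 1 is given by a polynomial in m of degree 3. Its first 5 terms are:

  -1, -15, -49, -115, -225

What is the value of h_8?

-939

1st diffs: -14, -34, -66, -110.
2nd diffs: -20, -32, -44.
3rd diffs: -12, -12 (constant).
Newton forward-difference form: h_m = -1 + (-14)·C(m-1,1) + (-20)·C(m-1,2) + (-12)·C(m-1,3).
At m = 8: m-1 = 7, so h_8 = -1 - 98 - 420 - 420 = -939.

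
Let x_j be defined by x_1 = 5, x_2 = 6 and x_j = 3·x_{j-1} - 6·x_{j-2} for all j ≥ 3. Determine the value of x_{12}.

-69984

x_3 = -12; x_4 = -72; x_5 = -144; x_6 = 0; x_7 = 864; x_8 = 2592; x_9 = 2592; x_{10} = -7776; x_{11} = -38880; x_{12} = -69984.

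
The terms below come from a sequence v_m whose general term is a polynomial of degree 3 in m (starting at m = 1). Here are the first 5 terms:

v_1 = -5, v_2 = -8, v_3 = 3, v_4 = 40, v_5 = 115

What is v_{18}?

1st diffs: -3, 11, 37, 75.
2nd diffs: 14, 26, 38.
3rd diffs: 12, 12 (constant).
So v_m = 2m^3 - 5m^2 - 2m.
Evaluating at m = 18 gives v_{18} = 10008.

10008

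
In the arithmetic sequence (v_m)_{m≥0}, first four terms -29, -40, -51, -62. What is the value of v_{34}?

Common difference d = -11.
v_m = -29 + (m - 0)·(-11).
v_{34} = -29 + 34·(-11) = -403.

-403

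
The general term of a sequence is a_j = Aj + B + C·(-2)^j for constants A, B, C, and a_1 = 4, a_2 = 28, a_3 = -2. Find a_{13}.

Write the equations: A + B - 2C = 4; 2A + B + 4C = 28; 3A + B - 8C = -2.
Subtracting the first from the second: A + 6C = 24.
Subtracting the second from the third: A - 12C = -30.
Solving: C = 3, A = 6, then B = 4.
So a_j = 6·j + 4 + 3·(-2)^j; at j=13 this is -24494.

-24494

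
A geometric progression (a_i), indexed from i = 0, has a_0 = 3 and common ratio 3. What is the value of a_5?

729

a_i = 3·3^(i-0).
a_5 = 3·3^5 = 729.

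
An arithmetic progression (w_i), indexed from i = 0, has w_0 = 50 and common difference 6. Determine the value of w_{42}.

302

w_i = 50 + (i - 0)·6.
w_{42} = 50 + 42·6 = 302.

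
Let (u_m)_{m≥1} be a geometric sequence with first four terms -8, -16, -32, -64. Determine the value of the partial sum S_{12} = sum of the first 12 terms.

Common ratio r = 2.
u_m = (-8)·2^(m-1).
S = (-8)·(2^12 - 1)/(2 - 1) = (-8)·(4096 - 1)/(1) = -32760.

-32760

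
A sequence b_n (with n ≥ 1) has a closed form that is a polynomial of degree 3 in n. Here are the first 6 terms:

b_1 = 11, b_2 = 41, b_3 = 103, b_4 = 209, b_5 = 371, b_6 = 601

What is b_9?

1819

1st diffs: 30, 62, 106, 162, 230.
2nd diffs: 32, 44, 56, 68.
3rd diffs: 12, 12, 12 (constant).
Newton forward-difference form: b_n = 11 + 30·C(n-1,1) + 32·C(n-1,2) + 12·C(n-1,3).
At n = 9: n-1 = 8, so b_9 = 11 + 240 + 896 + 672 = 1819.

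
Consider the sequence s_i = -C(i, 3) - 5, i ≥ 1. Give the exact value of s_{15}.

C(15, 3) = 455, so s_{15} = -460.

-460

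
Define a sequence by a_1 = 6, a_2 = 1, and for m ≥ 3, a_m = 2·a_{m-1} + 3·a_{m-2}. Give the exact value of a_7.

Step forward from the initial values:
a_3 = 20;  a_4 = 43;  a_5 = 146;  a_6 = 421;  a_7 = 1280.
(Characteristic roots are 3 and -1.)

1280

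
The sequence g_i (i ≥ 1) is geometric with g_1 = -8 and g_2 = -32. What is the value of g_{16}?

-8589934592

Common ratio r = 4.
g_i = (-8)·4^(i-1).
g_{16} = (-8)·4^15 = -8589934592.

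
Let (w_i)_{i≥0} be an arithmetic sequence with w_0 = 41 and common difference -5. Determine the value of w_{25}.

w_i = 41 + (i - 0)·(-5).
w_{25} = 41 + 25·(-5) = -84.

-84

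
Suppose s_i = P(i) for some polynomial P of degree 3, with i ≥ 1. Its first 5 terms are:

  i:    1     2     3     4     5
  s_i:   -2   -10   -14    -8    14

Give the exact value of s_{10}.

1st diffs: -8, -4, 6, 22.
2nd diffs: 4, 10, 16.
3rd diffs: 6, 6 (constant).
So s_i = i^3 - 4i^2 - 3i + 4.
Evaluating at i = 10 gives s_{10} = 574.

574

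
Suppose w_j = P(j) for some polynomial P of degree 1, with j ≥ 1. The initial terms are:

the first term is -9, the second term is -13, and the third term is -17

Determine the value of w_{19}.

1st diffs: -4, -4 (constant).
So w_j = -4j - 5.
Evaluating at j = 19 gives w_{19} = -81.

-81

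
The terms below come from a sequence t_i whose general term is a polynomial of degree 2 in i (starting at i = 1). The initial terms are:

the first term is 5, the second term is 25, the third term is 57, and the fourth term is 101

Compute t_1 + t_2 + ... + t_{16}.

9200

1st diffs: 20, 32, 44.
2nd diffs: 12, 12 (constant).
So t_i = 6i^2 + 2i - 3.
Continuing: …, 157, 225, 305, 397, …, t_{16} = 1565.
Summing i = 1..16 (16 terms) gives 9200.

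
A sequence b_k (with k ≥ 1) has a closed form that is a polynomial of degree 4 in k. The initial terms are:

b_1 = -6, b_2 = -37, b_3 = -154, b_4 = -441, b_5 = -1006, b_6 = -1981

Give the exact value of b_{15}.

1st diffs: -31, -117, -287, -565, -975.
2nd diffs: -86, -170, -278, -410.
3rd diffs: -84, -108, -132.
4th diffs: -24, -24 (constant).
So b_k = -k^4 - 4k^3 + 6k^2 - 6k - 1.
Evaluating at k = 15 gives b_{15} = -62866.

-62866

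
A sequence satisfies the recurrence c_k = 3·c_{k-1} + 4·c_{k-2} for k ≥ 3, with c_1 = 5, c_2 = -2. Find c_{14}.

c_3 = 14  c_4 = 34  c_5 = 158  …  c_{11} = 629150  c_{12} = 2516578  c_{13} = 10066334  c_{14} = 40265314.
(Characteristic roots are 4 and -1.)

40265314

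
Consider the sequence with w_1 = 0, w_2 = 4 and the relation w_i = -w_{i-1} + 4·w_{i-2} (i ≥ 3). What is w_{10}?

4660

Applying the relation repeatedly:
w_3 = -4  w_4 = 20  w_5 = -36  w_6 = 116  w_7 = -260  w_8 = 724  w_9 = -1764  w_{10} = 4660.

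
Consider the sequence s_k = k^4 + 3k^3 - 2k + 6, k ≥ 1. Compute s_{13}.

s_{13} = 1·13^4 + 3·13^3 - 2·13 + 6 = 35132.

35132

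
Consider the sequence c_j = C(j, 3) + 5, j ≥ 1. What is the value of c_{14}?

369

C(14, 3) = 364, so c_{14} = 369.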